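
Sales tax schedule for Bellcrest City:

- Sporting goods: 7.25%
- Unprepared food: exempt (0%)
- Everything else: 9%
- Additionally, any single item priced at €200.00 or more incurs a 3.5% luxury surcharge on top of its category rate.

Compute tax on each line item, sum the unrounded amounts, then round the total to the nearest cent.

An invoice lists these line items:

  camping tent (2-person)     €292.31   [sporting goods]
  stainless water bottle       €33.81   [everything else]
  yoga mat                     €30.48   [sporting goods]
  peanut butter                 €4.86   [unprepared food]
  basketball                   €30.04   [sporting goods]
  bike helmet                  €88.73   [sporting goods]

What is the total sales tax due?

Camping tent (2-person) €292.31: sporting goods → 7.25% + 3.5% surcharge = 10.75% → €31.423325
Stainless water bottle €33.81: everything else → 9% → €3.0429
Yoga mat €30.48: sporting goods → 7.25% → €2.2098
Peanut butter €4.86: unprepared food → 0% → €0.00
Basketball €30.04: sporting goods → 7.25% → €2.1779
Bike helmet €88.73: sporting goods → 7.25% → €6.432925
Unrounded tax sum = €45.28685 → €45.29

€45.29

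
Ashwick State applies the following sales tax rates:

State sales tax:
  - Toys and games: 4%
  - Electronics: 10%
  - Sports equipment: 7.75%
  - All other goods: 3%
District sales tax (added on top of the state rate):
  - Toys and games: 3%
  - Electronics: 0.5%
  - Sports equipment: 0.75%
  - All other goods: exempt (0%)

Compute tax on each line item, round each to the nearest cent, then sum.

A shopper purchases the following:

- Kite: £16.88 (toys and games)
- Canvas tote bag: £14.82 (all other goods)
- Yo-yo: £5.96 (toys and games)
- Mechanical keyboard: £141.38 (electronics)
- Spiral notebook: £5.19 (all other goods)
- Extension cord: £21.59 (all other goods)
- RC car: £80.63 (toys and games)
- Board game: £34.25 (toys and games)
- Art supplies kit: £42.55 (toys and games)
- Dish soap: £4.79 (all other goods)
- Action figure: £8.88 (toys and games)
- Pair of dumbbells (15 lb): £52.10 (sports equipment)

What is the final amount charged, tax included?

Kite £16.88: toys and games → 4% + 3% district = 7% → £1.18
Canvas tote bag £14.82: all other goods → 3% + 0% district = 3% → £0.44
Yo-yo £5.96: toys and games → 4% + 3% district = 7% → £0.42
Mechanical keyboard £141.38: electronics → 10% + 0.5% district = 10.5% → £14.84
Spiral notebook £5.19: all other goods → 3% + 0% district = 3% → £0.16
Extension cord £21.59: all other goods → 3% + 0% district = 3% → £0.65
RC car £80.63: toys and games → 4% + 3% district = 7% → £5.64
Board game £34.25: toys and games → 4% + 3% district = 7% → £2.40
Art supplies kit £42.55: toys and games → 4% + 3% district = 7% → £2.98
Dish soap £4.79: all other goods → 3% + 0% district = 3% → £0.14
Action figure £8.88: toys and games → 4% + 3% district = 7% → £0.62
Pair of dumbbells (15 lb) £52.10: sports equipment → 7.75% + 0.75% district = 8.5% → £4.43
Subtotal = £429.02; tax = £33.90; total due = £462.92

£462.92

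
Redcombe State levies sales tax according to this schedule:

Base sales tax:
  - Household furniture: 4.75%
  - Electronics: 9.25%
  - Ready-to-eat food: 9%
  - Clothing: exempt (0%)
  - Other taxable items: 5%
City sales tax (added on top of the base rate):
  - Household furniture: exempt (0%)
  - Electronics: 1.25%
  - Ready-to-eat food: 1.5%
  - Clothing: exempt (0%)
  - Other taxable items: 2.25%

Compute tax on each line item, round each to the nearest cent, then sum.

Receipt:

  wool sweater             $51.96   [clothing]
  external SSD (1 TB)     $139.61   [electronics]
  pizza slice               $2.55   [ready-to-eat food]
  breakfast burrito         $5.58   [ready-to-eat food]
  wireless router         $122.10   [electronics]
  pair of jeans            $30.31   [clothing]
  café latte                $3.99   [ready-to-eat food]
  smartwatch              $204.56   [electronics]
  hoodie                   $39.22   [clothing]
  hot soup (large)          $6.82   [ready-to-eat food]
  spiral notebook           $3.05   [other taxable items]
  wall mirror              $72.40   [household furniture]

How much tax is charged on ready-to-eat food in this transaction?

$2.00

Pizza slice $2.55: ready-to-eat food → 9% + 1.5% city = 10.5% → $0.27
Breakfast burrito $5.58: ready-to-eat food → 9% + 1.5% city = 10.5% → $0.59
Café latte $3.99: ready-to-eat food → 9% + 1.5% city = 10.5% → $0.42
Hot soup (large) $6.82: ready-to-eat food → 9% + 1.5% city = 10.5% → $0.72
Tax on ready-to-eat food = $0.27 + $0.59 + $0.42 + $0.72 = $2.00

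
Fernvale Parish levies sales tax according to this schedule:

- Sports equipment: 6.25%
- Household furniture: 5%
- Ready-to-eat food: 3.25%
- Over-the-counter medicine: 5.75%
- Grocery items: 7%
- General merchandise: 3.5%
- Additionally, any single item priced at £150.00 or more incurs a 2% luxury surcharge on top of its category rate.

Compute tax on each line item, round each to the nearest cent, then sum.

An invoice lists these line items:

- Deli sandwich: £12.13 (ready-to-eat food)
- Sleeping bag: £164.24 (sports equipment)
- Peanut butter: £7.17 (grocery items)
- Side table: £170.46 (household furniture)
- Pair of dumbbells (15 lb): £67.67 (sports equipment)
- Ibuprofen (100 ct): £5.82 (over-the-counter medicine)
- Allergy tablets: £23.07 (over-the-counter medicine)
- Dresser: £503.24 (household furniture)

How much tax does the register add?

£67.49

Deli sandwich £12.13: ready-to-eat food → 3.25% → £0.39
Sleeping bag £164.24: sports equipment → 6.25% + 2% surcharge = 8.25% → £13.55
Peanut butter £7.17: grocery items → 7% → £0.50
Side table £170.46: household furniture → 5% + 2% surcharge = 7% → £11.93
Pair of dumbbells (15 lb) £67.67: sports equipment → 6.25% → £4.23
Ibuprofen (100 ct) £5.82: over-the-counter medicine → 5.75% → £0.33
Allergy tablets £23.07: over-the-counter medicine → 5.75% → £1.33
Dresser £503.24: household furniture → 5% + 2% surcharge = 7% → £35.23
Total tax = £0.39 + £13.55 + £0.50 + £11.93 + £4.23 + £0.33 + £1.33 + £35.23 = £67.49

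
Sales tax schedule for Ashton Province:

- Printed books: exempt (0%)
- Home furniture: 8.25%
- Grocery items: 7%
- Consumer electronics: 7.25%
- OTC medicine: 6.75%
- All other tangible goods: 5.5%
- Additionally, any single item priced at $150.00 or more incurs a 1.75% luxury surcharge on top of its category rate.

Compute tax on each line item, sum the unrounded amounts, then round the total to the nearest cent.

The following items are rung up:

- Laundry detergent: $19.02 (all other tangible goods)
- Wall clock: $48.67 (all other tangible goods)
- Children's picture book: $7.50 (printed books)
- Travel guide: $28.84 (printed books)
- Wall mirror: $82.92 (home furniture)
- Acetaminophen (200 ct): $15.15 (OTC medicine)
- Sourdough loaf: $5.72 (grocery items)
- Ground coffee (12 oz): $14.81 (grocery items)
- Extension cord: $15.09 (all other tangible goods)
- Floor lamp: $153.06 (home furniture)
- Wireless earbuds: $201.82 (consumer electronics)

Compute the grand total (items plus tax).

$639.92

Laundry detergent $19.02: all other tangible goods → 5.5% → $1.0461
Wall clock $48.67: all other tangible goods → 5.5% → $2.67685
Children's picture book $7.50: printed books → 0% → $0.00
Travel guide $28.84: printed books → 0% → $0.00
Wall mirror $82.92: home furniture → 8.25% → $6.8409
Acetaminophen (200 ct) $15.15: OTC medicine → 6.75% → $1.022625
Sourdough loaf $5.72: grocery items → 7% → $0.4004
Ground coffee (12 oz) $14.81: grocery items → 7% → $1.0367
Extension cord $15.09: all other tangible goods → 5.5% → $0.82995
Floor lamp $153.06: home furniture → 8.25% + 1.75% surcharge = 10% → $15.306
Wireless earbuds $201.82: consumer electronics → 7.25% + 1.75% surcharge = 9% → $18.1638
Subtotal = $592.60; unrounded tax = $47.323325 → $47.32; total due = $639.92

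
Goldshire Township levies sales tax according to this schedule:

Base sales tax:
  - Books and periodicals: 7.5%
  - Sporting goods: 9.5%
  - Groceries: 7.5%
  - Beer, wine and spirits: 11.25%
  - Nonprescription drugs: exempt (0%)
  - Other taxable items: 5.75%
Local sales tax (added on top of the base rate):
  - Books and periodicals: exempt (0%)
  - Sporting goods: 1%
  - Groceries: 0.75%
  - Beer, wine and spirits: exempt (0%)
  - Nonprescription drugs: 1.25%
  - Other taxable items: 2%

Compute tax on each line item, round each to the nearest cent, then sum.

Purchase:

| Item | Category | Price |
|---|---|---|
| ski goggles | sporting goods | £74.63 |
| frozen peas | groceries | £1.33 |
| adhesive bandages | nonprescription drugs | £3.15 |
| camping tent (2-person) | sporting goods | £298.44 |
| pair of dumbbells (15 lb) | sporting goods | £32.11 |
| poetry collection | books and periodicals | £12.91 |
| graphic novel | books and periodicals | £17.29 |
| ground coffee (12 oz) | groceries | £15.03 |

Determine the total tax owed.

Ski goggles £74.63: sporting goods → 9.5% + 1% local = 10.5% → £7.84
Frozen peas £1.33: groceries → 7.5% + 0.75% local = 8.25% → £0.11
Adhesive bandages £3.15: nonprescription drugs → 0% + 1.25% local = 1.25% → £0.04
Camping tent (2-person) £298.44: sporting goods → 9.5% + 1% local = 10.5% → £31.34
Pair of dumbbells (15 lb) £32.11: sporting goods → 9.5% + 1% local = 10.5% → £3.37
Poetry collection £12.91: books and periodicals → 7.5% + 0% local = 7.5% → £0.97
Graphic novel £17.29: books and periodicals → 7.5% + 0% local = 7.5% → £1.30
Ground coffee (12 oz) £15.03: groceries → 7.5% + 0.75% local = 8.25% → £1.24
Total tax = £7.84 + £0.11 + £0.04 + £31.34 + £3.37 + £0.97 + £1.30 + £1.24 = £46.21

£46.21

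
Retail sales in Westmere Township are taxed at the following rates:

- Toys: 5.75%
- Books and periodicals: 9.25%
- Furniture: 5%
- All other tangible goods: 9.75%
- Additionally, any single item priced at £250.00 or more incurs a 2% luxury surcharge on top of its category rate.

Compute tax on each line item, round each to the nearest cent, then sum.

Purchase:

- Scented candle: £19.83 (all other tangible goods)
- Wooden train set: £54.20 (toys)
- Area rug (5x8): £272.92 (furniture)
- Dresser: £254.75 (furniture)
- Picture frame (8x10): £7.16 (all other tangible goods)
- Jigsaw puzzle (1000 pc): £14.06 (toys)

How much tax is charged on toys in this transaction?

Wooden train set £54.20: toys → 5.75% → £3.12
Jigsaw puzzle (1000 pc) £14.06: toys → 5.75% → £0.81
Tax on toys = £3.12 + £0.81 = £3.93

£3.93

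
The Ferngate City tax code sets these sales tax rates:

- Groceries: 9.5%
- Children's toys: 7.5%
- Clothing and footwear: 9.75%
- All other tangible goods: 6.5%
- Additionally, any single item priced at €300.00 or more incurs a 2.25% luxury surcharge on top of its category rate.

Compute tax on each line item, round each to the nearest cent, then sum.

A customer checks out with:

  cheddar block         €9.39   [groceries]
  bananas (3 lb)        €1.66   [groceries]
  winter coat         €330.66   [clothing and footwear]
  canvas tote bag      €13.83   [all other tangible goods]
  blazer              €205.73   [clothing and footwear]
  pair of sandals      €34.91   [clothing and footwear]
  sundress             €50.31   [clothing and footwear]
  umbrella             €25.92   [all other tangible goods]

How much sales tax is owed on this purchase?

€71.68

Cheddar block €9.39: groceries → 9.5% → €0.89
Bananas (3 lb) €1.66: groceries → 9.5% → €0.16
Winter coat €330.66: clothing and footwear → 9.75% + 2.25% surcharge = 12% → €39.68
Canvas tote bag €13.83: all other tangible goods → 6.5% → €0.90
Blazer €205.73: clothing and footwear → 9.75% → €20.06
Pair of sandals €34.91: clothing and footwear → 9.75% → €3.40
Sundress €50.31: clothing and footwear → 9.75% → €4.91
Umbrella €25.92: all other tangible goods → 6.5% → €1.68
Total tax = €0.89 + €0.16 + €39.68 + €0.90 + €20.06 + €3.40 + €4.91 + €1.68 = €71.68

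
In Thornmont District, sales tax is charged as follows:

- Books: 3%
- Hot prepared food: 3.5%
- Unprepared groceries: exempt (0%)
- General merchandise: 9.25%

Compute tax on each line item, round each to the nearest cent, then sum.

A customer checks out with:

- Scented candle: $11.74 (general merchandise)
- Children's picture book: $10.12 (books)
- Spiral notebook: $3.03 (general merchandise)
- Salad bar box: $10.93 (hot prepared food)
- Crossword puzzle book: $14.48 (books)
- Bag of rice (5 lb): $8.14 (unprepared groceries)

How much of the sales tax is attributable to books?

$0.73

Children's picture book $10.12: books → 3% → $0.30
Crossword puzzle book $14.48: books → 3% → $0.43
Tax on books = $0.30 + $0.43 = $0.73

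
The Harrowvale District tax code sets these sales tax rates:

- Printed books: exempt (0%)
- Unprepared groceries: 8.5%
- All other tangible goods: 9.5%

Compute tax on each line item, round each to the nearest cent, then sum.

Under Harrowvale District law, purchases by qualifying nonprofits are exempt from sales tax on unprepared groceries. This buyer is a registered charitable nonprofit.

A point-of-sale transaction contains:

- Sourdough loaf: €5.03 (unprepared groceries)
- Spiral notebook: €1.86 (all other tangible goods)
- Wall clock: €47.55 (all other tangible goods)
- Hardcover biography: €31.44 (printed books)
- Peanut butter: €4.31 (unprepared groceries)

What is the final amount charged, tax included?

€94.89

Sourdough loaf €5.03: unprepared groceries, buyer-exempt → 0% → €0.00
Spiral notebook €1.86: all other tangible goods → 9.5% → €0.18
Wall clock €47.55: all other tangible goods → 9.5% → €4.52
Hardcover biography €31.44: printed books → 0% → €0.00
Peanut butter €4.31: unprepared groceries, buyer-exempt → 0% → €0.00
Subtotal = €90.19; tax = €4.70; total due = €94.89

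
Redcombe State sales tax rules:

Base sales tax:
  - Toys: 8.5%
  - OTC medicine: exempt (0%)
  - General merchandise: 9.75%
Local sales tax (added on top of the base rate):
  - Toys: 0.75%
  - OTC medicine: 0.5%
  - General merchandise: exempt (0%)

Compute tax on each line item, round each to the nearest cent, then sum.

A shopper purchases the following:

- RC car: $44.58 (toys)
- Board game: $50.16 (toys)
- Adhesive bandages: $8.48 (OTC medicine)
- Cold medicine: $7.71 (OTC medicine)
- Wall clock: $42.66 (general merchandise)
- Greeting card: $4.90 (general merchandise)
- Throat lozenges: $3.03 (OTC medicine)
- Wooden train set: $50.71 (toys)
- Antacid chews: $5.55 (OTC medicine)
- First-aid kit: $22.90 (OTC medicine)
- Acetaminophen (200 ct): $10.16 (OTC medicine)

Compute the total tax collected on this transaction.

RC car $44.58: toys → 8.5% + 0.75% local = 9.25% → $4.12
Board game $50.16: toys → 8.5% + 0.75% local = 9.25% → $4.64
Adhesive bandages $8.48: OTC medicine → 0% + 0.5% local = 0.5% → $0.04
Cold medicine $7.71: OTC medicine → 0% + 0.5% local = 0.5% → $0.04
Wall clock $42.66: general merchandise → 9.75% + 0% local = 9.75% → $4.16
Greeting card $4.90: general merchandise → 9.75% + 0% local = 9.75% → $0.48
Throat lozenges $3.03: OTC medicine → 0% + 0.5% local = 0.5% → $0.02
Wooden train set $50.71: toys → 8.5% + 0.75% local = 9.25% → $4.69
Antacid chews $5.55: OTC medicine → 0% + 0.5% local = 0.5% → $0.03
First-aid kit $22.90: OTC medicine → 0% + 0.5% local = 0.5% → $0.11
Acetaminophen (200 ct) $10.16: OTC medicine → 0% + 0.5% local = 0.5% → $0.05
Total tax = $4.12 + $4.64 + $0.04 + $0.04 + $4.16 + $0.48 + $0.02 + $4.69 + $0.03 + $0.11 + $0.05 = $18.38

$18.38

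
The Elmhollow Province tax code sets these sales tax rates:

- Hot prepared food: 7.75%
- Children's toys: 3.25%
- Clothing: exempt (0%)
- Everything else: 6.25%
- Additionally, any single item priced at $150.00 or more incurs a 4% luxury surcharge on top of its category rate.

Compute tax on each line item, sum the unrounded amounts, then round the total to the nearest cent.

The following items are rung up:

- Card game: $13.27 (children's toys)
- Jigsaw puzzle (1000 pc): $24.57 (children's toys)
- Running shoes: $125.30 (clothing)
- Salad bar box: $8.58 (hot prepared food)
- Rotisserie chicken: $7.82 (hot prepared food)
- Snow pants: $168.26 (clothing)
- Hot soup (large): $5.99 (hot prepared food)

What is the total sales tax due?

$9.70

Card game $13.27: children's toys → 3.25% → $0.431275
Jigsaw puzzle (1000 pc) $24.57: children's toys → 3.25% → $0.798525
Running shoes $125.30: clothing → 0% → $0.00
Salad bar box $8.58: hot prepared food → 7.75% → $0.66495
Rotisserie chicken $7.82: hot prepared food → 7.75% → $0.60605
Snow pants $168.26: clothing → 0% + 4% surcharge = 4% → $6.7304
Hot soup (large) $5.99: hot prepared food → 7.75% → $0.464225
Unrounded tax sum = $9.695425 → $9.70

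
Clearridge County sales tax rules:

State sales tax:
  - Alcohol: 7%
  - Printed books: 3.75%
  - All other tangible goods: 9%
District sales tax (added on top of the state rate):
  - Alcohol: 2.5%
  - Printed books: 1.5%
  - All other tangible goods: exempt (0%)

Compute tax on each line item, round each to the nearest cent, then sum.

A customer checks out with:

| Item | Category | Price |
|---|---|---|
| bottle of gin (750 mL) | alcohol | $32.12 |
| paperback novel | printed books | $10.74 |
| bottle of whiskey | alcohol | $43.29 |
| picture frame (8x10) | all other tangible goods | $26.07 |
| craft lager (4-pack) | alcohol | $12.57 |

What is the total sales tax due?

Bottle of gin (750 mL) $32.12: alcohol → 7% + 2.5% district = 9.5% → $3.05
Paperback novel $10.74: printed books → 3.75% + 1.5% district = 5.25% → $0.56
Bottle of whiskey $43.29: alcohol → 7% + 2.5% district = 9.5% → $4.11
Picture frame (8x10) $26.07: all other tangible goods → 9% + 0% district = 9% → $2.35
Craft lager (4-pack) $12.57: alcohol → 7% + 2.5% district = 9.5% → $1.19
Total tax = $3.05 + $0.56 + $4.11 + $2.35 + $1.19 = $11.26

$11.26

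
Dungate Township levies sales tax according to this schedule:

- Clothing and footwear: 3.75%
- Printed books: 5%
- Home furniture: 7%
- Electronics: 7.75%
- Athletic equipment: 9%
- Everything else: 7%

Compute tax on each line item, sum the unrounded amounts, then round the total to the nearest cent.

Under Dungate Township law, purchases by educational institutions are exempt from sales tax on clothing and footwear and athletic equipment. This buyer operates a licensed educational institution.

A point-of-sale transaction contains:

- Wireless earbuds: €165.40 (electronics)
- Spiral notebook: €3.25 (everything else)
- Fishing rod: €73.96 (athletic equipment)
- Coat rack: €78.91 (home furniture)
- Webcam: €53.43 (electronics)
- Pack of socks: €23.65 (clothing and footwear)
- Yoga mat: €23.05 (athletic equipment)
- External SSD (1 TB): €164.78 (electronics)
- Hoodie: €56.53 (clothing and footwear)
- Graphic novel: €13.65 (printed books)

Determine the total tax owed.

€36.16

Wireless earbuds €165.40: electronics → 7.75% → €12.8185
Spiral notebook €3.25: everything else → 7% → €0.2275
Fishing rod €73.96: athletic equipment, buyer-exempt → 0% → €0.00
Coat rack €78.91: home furniture → 7% → €5.5237
Webcam €53.43: electronics → 7.75% → €4.140825
Pack of socks €23.65: clothing and footwear, buyer-exempt → 0% → €0.00
Yoga mat €23.05: athletic equipment, buyer-exempt → 0% → €0.00
External SSD (1 TB) €164.78: electronics → 7.75% → €12.77045
Hoodie €56.53: clothing and footwear, buyer-exempt → 0% → €0.00
Graphic novel €13.65: printed books → 5% → €0.6825
Unrounded tax sum = €36.163475 → €36.16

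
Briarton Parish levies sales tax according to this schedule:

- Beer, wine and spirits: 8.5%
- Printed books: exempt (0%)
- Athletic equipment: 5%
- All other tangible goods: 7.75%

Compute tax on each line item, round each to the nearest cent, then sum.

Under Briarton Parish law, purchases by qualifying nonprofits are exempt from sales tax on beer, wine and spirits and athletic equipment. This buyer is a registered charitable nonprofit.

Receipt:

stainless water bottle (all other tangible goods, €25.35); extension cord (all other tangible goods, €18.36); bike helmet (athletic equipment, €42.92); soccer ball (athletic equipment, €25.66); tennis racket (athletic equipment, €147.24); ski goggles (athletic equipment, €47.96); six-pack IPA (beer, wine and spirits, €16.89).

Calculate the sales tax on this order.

€3.38

Stainless water bottle €25.35: all other tangible goods → 7.75% → €1.96
Extension cord €18.36: all other tangible goods → 7.75% → €1.42
Bike helmet €42.92: athletic equipment, buyer-exempt → 0% → €0.00
Soccer ball €25.66: athletic equipment, buyer-exempt → 0% → €0.00
Tennis racket €147.24: athletic equipment, buyer-exempt → 0% → €0.00
Ski goggles €47.96: athletic equipment, buyer-exempt → 0% → €0.00
Six-pack IPA €16.89: beer, wine and spirits, buyer-exempt → 0% → €0.00
Total tax = €1.96 + €1.42 = €3.38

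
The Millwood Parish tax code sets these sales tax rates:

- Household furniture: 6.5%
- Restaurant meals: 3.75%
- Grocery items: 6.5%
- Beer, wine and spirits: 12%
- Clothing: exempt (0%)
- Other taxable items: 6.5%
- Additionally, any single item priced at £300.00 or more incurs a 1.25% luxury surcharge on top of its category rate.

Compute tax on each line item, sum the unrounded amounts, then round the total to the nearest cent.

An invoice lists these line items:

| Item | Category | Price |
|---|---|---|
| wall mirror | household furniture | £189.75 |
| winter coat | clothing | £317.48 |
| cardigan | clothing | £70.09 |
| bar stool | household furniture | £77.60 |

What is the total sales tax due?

£21.35

Wall mirror £189.75: household furniture → 6.5% → £12.33375
Winter coat £317.48: clothing → 0% + 1.25% surcharge = 1.25% → £3.9685
Cardigan £70.09: clothing → 0% → £0.00
Bar stool £77.60: household furniture → 6.5% → £5.044
Unrounded tax sum = £21.34625 → £21.35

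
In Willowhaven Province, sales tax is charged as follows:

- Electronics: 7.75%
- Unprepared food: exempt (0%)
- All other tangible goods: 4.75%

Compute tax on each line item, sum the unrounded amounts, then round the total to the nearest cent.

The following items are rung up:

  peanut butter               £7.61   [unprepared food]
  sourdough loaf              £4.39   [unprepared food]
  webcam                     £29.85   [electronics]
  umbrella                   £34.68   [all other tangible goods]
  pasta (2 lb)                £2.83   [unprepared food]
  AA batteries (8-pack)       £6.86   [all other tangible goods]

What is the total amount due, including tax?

£90.51

Peanut butter £7.61: unprepared food → 0% → £0.00
Sourdough loaf £4.39: unprepared food → 0% → £0.00
Webcam £29.85: electronics → 7.75% → £2.313375
Umbrella £34.68: all other tangible goods → 4.75% → £1.6473
Pasta (2 lb) £2.83: unprepared food → 0% → £0.00
AA batteries (8-pack) £6.86: all other tangible goods → 4.75% → £0.32585
Subtotal = £86.22; unrounded tax = £4.286525 → £4.29; total due = £90.51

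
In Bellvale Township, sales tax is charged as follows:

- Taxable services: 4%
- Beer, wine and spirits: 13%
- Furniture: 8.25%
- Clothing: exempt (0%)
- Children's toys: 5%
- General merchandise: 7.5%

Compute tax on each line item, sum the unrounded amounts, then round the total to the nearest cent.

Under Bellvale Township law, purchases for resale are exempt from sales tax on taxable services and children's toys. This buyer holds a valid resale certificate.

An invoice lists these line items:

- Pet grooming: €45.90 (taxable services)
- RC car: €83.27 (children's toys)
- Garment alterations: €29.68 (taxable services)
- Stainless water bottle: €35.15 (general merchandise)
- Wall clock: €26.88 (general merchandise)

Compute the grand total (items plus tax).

Pet grooming €45.90: taxable services, buyer-exempt → 0% → €0.00
RC car €83.27: children's toys, buyer-exempt → 0% → €0.00
Garment alterations €29.68: taxable services, buyer-exempt → 0% → €0.00
Stainless water bottle €35.15: general merchandise → 7.5% → €2.63625
Wall clock €26.88: general merchandise → 7.5% → €2.016
Subtotal = €220.88; unrounded tax = €4.65225 → €4.65; total due = €225.53

€225.53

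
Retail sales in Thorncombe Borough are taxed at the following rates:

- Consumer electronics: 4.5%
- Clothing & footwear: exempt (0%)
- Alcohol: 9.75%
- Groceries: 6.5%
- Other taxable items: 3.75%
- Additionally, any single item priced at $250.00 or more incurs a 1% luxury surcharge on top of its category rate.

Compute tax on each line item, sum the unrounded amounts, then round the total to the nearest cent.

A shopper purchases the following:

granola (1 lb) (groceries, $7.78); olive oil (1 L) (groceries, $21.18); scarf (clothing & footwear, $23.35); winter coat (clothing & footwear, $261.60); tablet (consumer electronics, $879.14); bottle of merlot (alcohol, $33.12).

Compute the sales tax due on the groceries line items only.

$1.88

Granola (1 lb) $7.78: groceries → 6.5% → $0.5057
Olive oil (1 L) $21.18: groceries → 6.5% → $1.3767
Tax on groceries: unrounded sum = $1.8824 → $1.88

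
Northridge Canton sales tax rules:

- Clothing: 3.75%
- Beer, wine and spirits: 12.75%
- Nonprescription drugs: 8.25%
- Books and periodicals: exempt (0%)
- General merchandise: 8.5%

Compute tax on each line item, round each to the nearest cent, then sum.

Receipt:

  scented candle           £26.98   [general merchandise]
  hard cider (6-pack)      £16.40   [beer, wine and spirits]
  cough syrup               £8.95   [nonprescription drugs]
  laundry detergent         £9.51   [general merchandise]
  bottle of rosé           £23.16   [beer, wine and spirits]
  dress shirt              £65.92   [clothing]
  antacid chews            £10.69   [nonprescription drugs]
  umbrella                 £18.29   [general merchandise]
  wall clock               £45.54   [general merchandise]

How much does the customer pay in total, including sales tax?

£243.09

Scented candle £26.98: general merchandise → 8.5% → £2.29
Hard cider (6-pack) £16.40: beer, wine and spirits → 12.75% → £2.09
Cough syrup £8.95: nonprescription drugs → 8.25% → £0.74
Laundry detergent £9.51: general merchandise → 8.5% → £0.81
Bottle of rosé £23.16: beer, wine and spirits → 12.75% → £2.95
Dress shirt £65.92: clothing → 3.75% → £2.47
Antacid chews £10.69: nonprescription drugs → 8.25% → £0.88
Umbrella £18.29: general merchandise → 8.5% → £1.55
Wall clock £45.54: general merchandise → 8.5% → £3.87
Subtotal = £225.44; tax = £17.65; total due = £243.09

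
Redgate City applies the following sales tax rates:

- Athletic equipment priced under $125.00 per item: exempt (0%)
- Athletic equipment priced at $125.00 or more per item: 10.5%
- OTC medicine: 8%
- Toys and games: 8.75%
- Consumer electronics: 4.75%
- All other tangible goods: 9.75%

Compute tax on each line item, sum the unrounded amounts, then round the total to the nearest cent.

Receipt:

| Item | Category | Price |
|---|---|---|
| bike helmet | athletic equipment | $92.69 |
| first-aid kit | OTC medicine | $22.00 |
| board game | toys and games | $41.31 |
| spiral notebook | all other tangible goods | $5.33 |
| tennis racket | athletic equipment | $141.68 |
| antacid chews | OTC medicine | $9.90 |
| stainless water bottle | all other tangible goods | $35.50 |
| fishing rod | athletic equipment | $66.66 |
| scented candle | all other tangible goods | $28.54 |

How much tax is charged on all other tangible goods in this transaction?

Spiral notebook $5.33: all other tangible goods → 9.75% → $0.519675
Stainless water bottle $35.50: all other tangible goods → 9.75% → $3.46125
Scented candle $28.54: all other tangible goods → 9.75% → $2.78265
Tax on all other tangible goods: unrounded sum = $6.763575 → $6.76

$6.76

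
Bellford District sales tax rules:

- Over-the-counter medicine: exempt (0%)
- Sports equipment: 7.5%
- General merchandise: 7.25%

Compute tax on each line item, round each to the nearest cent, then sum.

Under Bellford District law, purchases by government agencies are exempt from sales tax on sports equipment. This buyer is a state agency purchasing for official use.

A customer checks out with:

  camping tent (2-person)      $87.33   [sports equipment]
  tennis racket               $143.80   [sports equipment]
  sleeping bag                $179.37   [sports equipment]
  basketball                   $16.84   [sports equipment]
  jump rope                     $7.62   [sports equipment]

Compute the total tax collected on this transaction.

Camping tent (2-person) $87.33: sports equipment, buyer-exempt → 0% → $0.00
Tennis racket $143.80: sports equipment, buyer-exempt → 0% → $0.00
Sleeping bag $179.37: sports equipment, buyer-exempt → 0% → $0.00
Basketball $16.84: sports equipment, buyer-exempt → 0% → $0.00
Jump rope $7.62: sports equipment, buyer-exempt → 0% → $0.00
Total tax = $0.00

$0.00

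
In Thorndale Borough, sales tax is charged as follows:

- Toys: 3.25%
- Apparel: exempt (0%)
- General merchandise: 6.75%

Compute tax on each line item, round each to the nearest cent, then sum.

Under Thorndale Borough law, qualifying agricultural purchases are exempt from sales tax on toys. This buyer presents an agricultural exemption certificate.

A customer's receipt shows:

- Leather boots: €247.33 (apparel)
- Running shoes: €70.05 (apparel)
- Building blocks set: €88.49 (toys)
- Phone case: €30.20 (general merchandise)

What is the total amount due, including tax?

Leather boots €247.33: apparel → 0% → €0.00
Running shoes €70.05: apparel → 0% → €0.00
Building blocks set €88.49: toys, buyer-exempt → 0% → €0.00
Phone case €30.20: general merchandise → 6.75% → €2.04
Subtotal = €436.07; tax = €2.04; total due = €438.11

€438.11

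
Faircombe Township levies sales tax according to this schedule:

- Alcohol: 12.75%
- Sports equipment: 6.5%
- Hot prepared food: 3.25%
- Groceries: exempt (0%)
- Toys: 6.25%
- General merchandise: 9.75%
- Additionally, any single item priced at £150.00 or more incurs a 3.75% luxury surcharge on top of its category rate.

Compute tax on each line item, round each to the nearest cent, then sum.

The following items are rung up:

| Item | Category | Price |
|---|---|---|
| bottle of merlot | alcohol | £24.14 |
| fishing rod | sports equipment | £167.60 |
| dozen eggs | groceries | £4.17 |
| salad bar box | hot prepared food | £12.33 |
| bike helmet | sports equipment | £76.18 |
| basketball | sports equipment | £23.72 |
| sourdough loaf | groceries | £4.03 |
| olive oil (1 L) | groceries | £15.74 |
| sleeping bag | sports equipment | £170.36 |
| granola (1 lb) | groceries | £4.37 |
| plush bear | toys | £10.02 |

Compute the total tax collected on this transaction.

Bottle of merlot £24.14: alcohol → 12.75% → £3.08
Fishing rod £167.60: sports equipment → 6.5% + 3.75% surcharge = 10.25% → £17.18
Dozen eggs £4.17: groceries → 0% → £0.00
Salad bar box £12.33: hot prepared food → 3.25% → £0.40
Bike helmet £76.18: sports equipment → 6.5% → £4.95
Basketball £23.72: sports equipment → 6.5% → £1.54
Sourdough loaf £4.03: groceries → 0% → £0.00
Olive oil (1 L) £15.74: groceries → 0% → £0.00
Sleeping bag £170.36: sports equipment → 6.5% + 3.75% surcharge = 10.25% → £17.46
Granola (1 lb) £4.37: groceries → 0% → £0.00
Plush bear £10.02: toys → 6.25% → £0.63
Total tax = £3.08 + £17.18 + £0.40 + £4.95 + £1.54 + £17.46 + £0.63 = £45.24

£45.24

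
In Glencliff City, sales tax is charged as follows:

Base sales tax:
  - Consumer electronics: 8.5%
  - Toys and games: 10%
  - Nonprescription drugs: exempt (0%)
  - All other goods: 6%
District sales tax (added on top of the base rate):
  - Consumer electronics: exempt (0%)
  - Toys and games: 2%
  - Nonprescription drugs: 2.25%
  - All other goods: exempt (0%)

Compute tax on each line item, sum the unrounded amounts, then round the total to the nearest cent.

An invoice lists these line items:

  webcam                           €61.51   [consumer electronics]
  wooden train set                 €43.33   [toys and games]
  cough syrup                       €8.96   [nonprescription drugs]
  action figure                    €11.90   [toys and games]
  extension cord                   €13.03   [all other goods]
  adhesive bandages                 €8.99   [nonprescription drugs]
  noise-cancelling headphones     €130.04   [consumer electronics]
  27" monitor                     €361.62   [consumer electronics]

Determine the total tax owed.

€54.83

Webcam €61.51: consumer electronics → 8.5% + 0% district = 8.5% → €5.22835
Wooden train set €43.33: toys and games → 10% + 2% district = 12% → €5.1996
Cough syrup €8.96: nonprescription drugs → 0% + 2.25% district = 2.25% → €0.2016
Action figure €11.90: toys and games → 10% + 2% district = 12% → €1.428
Extension cord €13.03: all other goods → 6% + 0% district = 6% → €0.7818
Adhesive bandages €8.99: nonprescription drugs → 0% + 2.25% district = 2.25% → €0.202275
Noise-cancelling headphones €130.04: consumer electronics → 8.5% + 0% district = 8.5% → €11.0534
27" monitor €361.62: consumer electronics → 8.5% + 0% district = 8.5% → €30.7377
Unrounded tax sum = €54.832725 → €54.83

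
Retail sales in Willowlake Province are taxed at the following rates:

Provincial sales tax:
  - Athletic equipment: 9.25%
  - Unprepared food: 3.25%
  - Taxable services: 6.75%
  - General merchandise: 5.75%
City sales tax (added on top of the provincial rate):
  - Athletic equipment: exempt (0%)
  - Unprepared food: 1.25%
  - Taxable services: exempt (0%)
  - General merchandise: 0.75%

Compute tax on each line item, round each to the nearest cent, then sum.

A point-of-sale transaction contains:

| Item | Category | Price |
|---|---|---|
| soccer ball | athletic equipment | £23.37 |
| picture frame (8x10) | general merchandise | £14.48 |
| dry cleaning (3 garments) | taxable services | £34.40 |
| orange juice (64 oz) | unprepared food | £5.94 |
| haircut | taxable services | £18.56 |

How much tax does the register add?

Soccer ball £23.37: athletic equipment → 9.25% + 0% city = 9.25% → £2.16
Picture frame (8x10) £14.48: general merchandise → 5.75% + 0.75% city = 6.5% → £0.94
Dry cleaning (3 garments) £34.40: taxable services → 6.75% + 0% city = 6.75% → £2.32
Orange juice (64 oz) £5.94: unprepared food → 3.25% + 1.25% city = 4.5% → £0.27
Haircut £18.56: taxable services → 6.75% + 0% city = 6.75% → £1.25
Total tax = £2.16 + £0.94 + £2.32 + £0.27 + £1.25 = £6.94

£6.94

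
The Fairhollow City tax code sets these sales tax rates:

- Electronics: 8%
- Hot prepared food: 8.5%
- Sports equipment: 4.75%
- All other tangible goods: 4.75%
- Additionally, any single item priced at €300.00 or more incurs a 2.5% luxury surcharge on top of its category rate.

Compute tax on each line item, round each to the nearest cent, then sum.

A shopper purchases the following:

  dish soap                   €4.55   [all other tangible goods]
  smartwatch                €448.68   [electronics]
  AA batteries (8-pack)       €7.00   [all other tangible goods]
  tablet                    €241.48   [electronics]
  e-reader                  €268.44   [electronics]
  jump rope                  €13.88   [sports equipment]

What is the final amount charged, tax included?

€1073.15

Dish soap €4.55: all other tangible goods → 4.75% → €0.22
Smartwatch €448.68: electronics → 8% + 2.5% surcharge = 10.5% → €47.11
AA batteries (8-pack) €7.00: all other tangible goods → 4.75% → €0.33
Tablet €241.48: electronics → 8% → €19.32
E-reader €268.44: electronics → 8% → €21.48
Jump rope €13.88: sports equipment → 4.75% → €0.66
Subtotal = €984.03; tax = €89.12; total due = €1073.15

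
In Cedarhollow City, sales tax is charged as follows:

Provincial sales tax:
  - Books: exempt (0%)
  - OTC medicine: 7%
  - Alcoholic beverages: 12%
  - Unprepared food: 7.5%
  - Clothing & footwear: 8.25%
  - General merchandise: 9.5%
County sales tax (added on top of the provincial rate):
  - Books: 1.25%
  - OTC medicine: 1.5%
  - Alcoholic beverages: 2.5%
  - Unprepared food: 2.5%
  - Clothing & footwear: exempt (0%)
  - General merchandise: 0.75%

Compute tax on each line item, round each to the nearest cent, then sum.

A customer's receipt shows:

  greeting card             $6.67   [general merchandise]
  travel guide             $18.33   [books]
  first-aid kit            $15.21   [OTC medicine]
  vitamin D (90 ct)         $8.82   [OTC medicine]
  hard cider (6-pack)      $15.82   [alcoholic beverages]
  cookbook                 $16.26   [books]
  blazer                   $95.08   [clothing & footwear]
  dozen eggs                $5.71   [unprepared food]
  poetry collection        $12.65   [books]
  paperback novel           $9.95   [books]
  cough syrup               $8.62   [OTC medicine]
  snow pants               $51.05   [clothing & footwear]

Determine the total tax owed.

$19.07

Greeting card $6.67: general merchandise → 9.5% + 0.75% county = 10.25% → $0.68
Travel guide $18.33: books → 0% + 1.25% county = 1.25% → $0.23
First-aid kit $15.21: OTC medicine → 7% + 1.5% county = 8.5% → $1.29
Vitamin D (90 ct) $8.82: OTC medicine → 7% + 1.5% county = 8.5% → $0.75
Hard cider (6-pack) $15.82: alcoholic beverages → 12% + 2.5% county = 14.5% → $2.29
Cookbook $16.26: books → 0% + 1.25% county = 1.25% → $0.20
Blazer $95.08: clothing & footwear → 8.25% + 0% county = 8.25% → $7.84
Dozen eggs $5.71: unprepared food → 7.5% + 2.5% county = 10% → $0.57
Poetry collection $12.65: books → 0% + 1.25% county = 1.25% → $0.16
Paperback novel $9.95: books → 0% + 1.25% county = 1.25% → $0.12
Cough syrup $8.62: OTC medicine → 7% + 1.5% county = 8.5% → $0.73
Snow pants $51.05: clothing & footwear → 8.25% + 0% county = 8.25% → $4.21
Total tax = $0.68 + $0.23 + $1.29 + $0.75 + $2.29 + $0.20 + $7.84 + $0.57 + $0.16 + $0.12 + $0.73 + $4.21 = $19.07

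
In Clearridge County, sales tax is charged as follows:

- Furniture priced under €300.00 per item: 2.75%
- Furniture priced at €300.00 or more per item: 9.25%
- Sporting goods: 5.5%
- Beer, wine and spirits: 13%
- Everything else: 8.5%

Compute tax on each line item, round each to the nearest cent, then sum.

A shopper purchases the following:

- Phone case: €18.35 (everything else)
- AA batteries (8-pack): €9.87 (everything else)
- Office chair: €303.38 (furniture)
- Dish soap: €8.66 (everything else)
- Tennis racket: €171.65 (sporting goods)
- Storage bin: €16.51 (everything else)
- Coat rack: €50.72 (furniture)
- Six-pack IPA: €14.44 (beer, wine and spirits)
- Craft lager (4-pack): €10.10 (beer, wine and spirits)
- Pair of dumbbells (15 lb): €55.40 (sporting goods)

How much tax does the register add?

€49.67

Phone case €18.35: everything else → 8.5% → €1.56
AA batteries (8-pack) €9.87: everything else → 8.5% → €0.84
Office chair €303.38: furniture, €300.00 or more → 9.25% → €28.06
Dish soap €8.66: everything else → 8.5% → €0.74
Tennis racket €171.65: sporting goods → 5.5% → €9.44
Storage bin €16.51: everything else → 8.5% → €1.40
Coat rack €50.72: furniture, under €300.00 → 2.75% → €1.39
Six-pack IPA €14.44: beer, wine and spirits → 13% → €1.88
Craft lager (4-pack) €10.10: beer, wine and spirits → 13% → €1.31
Pair of dumbbells (15 lb) €55.40: sporting goods → 5.5% → €3.05
Total tax = €1.56 + €0.84 + €28.06 + €0.74 + €9.44 + €1.40 + €1.39 + €1.88 + €1.31 + €3.05 = €49.67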